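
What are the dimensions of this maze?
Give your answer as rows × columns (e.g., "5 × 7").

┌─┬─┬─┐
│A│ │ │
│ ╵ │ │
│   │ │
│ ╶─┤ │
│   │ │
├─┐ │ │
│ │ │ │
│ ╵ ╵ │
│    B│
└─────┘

Counting the maze dimensions:
Rows (vertical): 5
Columns (horizontal): 3
Dimensions: 5 × 3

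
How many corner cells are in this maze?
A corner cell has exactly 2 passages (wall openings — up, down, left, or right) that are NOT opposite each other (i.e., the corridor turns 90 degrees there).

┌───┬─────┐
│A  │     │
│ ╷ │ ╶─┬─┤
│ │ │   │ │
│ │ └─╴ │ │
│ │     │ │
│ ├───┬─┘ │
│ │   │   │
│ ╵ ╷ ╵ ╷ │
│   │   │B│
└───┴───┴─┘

Counting corner cells (2 non-opposite passages):
Total corners: 14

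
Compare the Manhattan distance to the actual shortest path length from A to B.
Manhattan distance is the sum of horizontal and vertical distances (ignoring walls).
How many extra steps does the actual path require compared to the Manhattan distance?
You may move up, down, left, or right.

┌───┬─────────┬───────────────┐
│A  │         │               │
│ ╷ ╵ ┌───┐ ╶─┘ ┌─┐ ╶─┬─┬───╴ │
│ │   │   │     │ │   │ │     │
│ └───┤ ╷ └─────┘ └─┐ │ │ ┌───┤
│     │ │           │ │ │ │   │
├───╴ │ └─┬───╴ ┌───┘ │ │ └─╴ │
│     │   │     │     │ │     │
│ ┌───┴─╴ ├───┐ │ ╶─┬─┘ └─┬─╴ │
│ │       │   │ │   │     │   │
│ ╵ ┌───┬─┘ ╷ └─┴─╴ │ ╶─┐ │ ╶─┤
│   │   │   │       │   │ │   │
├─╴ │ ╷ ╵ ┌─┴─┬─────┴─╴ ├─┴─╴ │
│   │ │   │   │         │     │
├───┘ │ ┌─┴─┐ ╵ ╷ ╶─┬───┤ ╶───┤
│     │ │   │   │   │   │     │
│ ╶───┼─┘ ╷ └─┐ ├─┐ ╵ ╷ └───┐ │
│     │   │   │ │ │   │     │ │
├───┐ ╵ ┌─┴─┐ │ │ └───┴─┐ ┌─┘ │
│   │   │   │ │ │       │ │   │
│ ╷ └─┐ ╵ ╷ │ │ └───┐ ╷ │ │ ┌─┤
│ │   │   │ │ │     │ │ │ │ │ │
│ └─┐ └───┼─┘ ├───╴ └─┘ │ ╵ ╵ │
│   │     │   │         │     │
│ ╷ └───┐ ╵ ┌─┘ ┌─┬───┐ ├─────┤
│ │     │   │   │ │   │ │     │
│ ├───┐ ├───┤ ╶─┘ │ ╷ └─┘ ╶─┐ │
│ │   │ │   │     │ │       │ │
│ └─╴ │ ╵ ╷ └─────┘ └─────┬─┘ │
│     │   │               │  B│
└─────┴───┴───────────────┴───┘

Manhattan distance: |14 - 0| + |14 - 0| = 28
Actual path length: 88
Extra steps: 88 - 28 = 60

Solution:

┌───┬─────────┬───────────────┐
│A ↓│↱ → → ↓  │↱ → ↓          │
│ ╷ ╵ ┌───┐ ╶─┘ ┌─┐ ╶─┬─┬───╴ │
│ │↳ ↑│   │↳ → ↑│ │↳ ↓│ │     │
│ └───┤ ╷ └─────┘ └─┐ │ │ ┌───┤
│     │ │           │↓│ │ │   │
├───╴ │ └─┬───╴ ┌───┘ │ │ └─╴ │
│     │   │     │↓ ← ↲│ │     │
│ ┌───┴─╴ ├───┐ │ ╶─┬─┘ └─┬─╴ │
│ │       │↓ ↰│ │↳ ↓│     │   │
│ ╵ ┌───┬─┘ ╷ └─┴─╴ │ ╶─┐ │ ╶─┤
│   │↓ ↰│↓ ↲│↑ ← ← ↲│   │ │   │
├─╴ │ ╷ ╵ ┌─┴─┬─────┴─╴ ├─┴─╴ │
│   │↓│↑ ↲│   │         │     │
├───┘ │ ┌─┴─┐ ╵ ╷ ╶─┬───┤ ╶───┤
│↓ ← ↲│ │↱ ↓│   │   │   │     │
│ ╶───┼─┘ ╷ └─┐ ├─┐ ╵ ╷ └───┐ │
│↳ → ↓│↱ ↑│↳ ↓│ │ │   │     │ │
├───┐ ╵ ┌─┴─┐ │ │ └───┴─┐ ┌─┘ │
│↓ ↰│↳ ↑│   │↓│ │       │ │   │
│ ╷ └─┐ ╵ ╷ │ │ └───┐ ╷ │ │ ┌─┤
│↓│↑ ↰│   │ │↓│     │ │ │ │ │ │
│ └─┐ └───┼─┘ ├───╴ └─┘ │ ╵ ╵ │
│↳ ↓│↑ ← ↰│↓ ↲│         │     │
│ ╷ └───┐ ╵ ┌─┘ ┌─┬───┐ ├─────┤
│ │↳ → ↓│↑ ↲│   │ │↱ ↓│ │↱ → ↓│
│ ├───┐ ├───┤ ╶─┘ │ ╷ └─┘ ╶─┐ │
│ │   │↓│↱ ↓│     │↑│↳ → ↑  │↓│
│ └─╴ │ ╵ ╷ └─────┘ └─────┬─┘ │
│     │↳ ↑│↳ → → → ↑      │  B│
└─────┴───┴───────────────┴───┘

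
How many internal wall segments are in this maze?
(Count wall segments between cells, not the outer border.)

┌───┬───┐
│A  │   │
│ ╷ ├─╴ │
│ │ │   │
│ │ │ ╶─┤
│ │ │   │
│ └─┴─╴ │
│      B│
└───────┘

Counting internal wall segments:
Total internal walls: 9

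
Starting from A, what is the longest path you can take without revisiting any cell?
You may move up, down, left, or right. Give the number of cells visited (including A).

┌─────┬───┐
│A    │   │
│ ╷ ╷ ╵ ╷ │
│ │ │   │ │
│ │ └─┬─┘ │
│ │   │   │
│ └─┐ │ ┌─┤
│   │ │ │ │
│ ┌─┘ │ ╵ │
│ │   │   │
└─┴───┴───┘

Finding longest simple path using DFS:
Start: (0, 0)
Longest path visits 14 cells
Path: A → right → right → down → right → up → right → down → down → left → down → down → right → up

Solution:

┌─────┬───┐
│A → ↓│↱ ↓│
│ ╷ ╷ ╵ ╷ │
│ │ │↳ ↑│↓│
│ │ └─┬─┘ │
│ │   │↓ ↲│
│ └─┐ │ ┌─┤
│   │ │↓│B│
│ ┌─┘ │ ╵ │
│ │   │↳ ↑│
└─┴───┴───┘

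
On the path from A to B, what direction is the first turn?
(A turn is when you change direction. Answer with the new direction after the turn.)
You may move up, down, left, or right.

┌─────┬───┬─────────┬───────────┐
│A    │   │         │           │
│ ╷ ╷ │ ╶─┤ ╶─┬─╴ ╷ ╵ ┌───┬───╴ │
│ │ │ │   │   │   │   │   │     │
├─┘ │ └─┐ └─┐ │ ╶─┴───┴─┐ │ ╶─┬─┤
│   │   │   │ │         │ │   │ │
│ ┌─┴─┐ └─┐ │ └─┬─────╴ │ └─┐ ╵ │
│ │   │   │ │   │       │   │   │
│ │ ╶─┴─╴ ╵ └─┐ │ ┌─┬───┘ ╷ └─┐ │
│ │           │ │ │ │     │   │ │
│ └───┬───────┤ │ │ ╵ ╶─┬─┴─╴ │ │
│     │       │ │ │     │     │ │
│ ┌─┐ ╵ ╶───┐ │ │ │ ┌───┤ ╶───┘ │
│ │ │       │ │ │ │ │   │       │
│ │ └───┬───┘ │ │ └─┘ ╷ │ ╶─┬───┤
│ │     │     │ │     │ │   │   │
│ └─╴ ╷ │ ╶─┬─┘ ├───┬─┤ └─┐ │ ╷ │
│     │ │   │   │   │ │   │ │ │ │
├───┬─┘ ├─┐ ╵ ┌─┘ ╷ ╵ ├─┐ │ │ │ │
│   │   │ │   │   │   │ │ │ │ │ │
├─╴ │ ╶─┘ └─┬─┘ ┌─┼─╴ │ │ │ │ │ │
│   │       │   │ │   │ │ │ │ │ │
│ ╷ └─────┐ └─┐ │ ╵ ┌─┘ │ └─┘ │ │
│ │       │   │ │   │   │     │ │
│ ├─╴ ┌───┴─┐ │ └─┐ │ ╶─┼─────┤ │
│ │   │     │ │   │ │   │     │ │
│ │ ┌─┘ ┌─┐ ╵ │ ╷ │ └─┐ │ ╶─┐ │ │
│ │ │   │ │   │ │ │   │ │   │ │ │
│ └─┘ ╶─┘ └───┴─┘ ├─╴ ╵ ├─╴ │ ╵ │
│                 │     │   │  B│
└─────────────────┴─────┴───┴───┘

Directions: right, down, down, left, down, down, down, right, right, down, right, up, right, right, right, down, down, left, left, down, right, down, right, up, right, up, up, up, up, up, left, up, up, left, up, right, right, right, down, left, down, right, right, right, right, down, left, left, left, down, down, down, down, right, right, up, right, down, down, right, down, down, down, right, right, up, up, up, up, right, down, down, down, down, down, down, down
First turn direction: down

Solution:

┌─────┬───┬─────────┬───────────┐
│A ↓  │   │↱ → → ↓  │           │
│ ╷ ╷ │ ╶─┤ ╶─┬─╴ ╷ ╵ ┌───┬───╴ │
│ │↓│ │   │↑ ↰│↓ ↲│   │   │     │
├─┘ │ └─┐ └─┐ │ ╶─┴───┴─┐ │ ╶─┬─┤
│↓ ↲│   │   │↑│↳ → → → ↓│ │   │ │
│ ┌─┴─┐ └─┐ │ └─┬─────╴ │ └─┐ ╵ │
│↓│   │   │ │↑ ↰│↓ ← ← ↲│   │   │
│ │ ╶─┴─╴ ╵ └─┐ │ ┌─┬───┘ ╷ └─┐ │
│↓│           │↑│↓│ │     │   │ │
│ └───┬───────┤ │ │ ╵ ╶─┬─┴─╴ │ │
│↳ → ↓│↱ → → ↓│↑│↓│     │     │ │
│ ┌─┐ ╵ ╶───┐ │ │ │ ┌───┤ ╶───┘ │
│ │ │↳ ↑    │↓│↑│↓│ │↱ ↓│       │
│ │ └───┬───┘ │ │ └─┘ ╷ │ ╶─┬───┤
│ │     │↓ ← ↲│↑│↳ → ↑│↓│   │↱ ↓│
│ └─╴ ╷ │ ╶─┬─┘ ├───┬─┤ └─┐ │ ╷ │
│     │ │↳ ↓│↱ ↑│   │ │↳ ↓│ │↑│↓│
├───┬─┘ ├─┐ ╵ ┌─┘ ╷ ╵ ├─┐ │ │ │ │
│   │   │ │↳ ↑│   │   │ │↓│ │↑│↓│
├─╴ │ ╶─┘ └─┬─┘ ┌─┼─╴ │ │ │ │ │ │
│   │       │   │ │   │ │↓│ │↑│↓│
│ ╷ └─────┐ └─┐ │ ╵ ┌─┘ │ └─┘ │ │
│ │       │   │ │   │   │↳ → ↑│↓│
│ ├─╴ ┌───┴─┐ │ └─┐ │ ╶─┼─────┤ │
│ │   │     │ │   │ │   │     │↓│
│ │ ┌─┘ ┌─┐ ╵ │ ╷ │ └─┐ │ ╶─┐ │ │
│ │ │   │ │   │ │ │   │ │   │ │↓│
│ └─┘ ╶─┘ └───┴─┘ ├─╴ ╵ ├─╴ │ ╵ │
│                 │     │   │  B│
└─────────────────┴─────┴───┴───┘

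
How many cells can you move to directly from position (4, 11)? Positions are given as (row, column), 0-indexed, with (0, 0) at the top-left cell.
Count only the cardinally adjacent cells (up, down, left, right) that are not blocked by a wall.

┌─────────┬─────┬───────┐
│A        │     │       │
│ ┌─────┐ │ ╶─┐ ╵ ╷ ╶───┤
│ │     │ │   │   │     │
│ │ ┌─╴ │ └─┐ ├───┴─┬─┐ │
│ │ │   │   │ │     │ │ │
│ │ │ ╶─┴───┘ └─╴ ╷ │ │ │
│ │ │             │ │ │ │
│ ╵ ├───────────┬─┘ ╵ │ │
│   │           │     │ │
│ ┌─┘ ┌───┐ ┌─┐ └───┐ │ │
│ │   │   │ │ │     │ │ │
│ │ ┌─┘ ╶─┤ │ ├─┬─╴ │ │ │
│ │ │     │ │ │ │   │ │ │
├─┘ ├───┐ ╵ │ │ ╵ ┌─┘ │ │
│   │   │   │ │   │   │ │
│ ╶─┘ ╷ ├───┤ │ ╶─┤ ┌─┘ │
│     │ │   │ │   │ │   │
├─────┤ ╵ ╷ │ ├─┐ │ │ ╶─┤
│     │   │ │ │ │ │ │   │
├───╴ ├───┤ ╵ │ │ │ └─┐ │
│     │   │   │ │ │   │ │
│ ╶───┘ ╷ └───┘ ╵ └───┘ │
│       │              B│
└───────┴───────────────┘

Checking passable neighbors of (4, 11):
Neighbors: (3, 11), (5, 11)
Count: 2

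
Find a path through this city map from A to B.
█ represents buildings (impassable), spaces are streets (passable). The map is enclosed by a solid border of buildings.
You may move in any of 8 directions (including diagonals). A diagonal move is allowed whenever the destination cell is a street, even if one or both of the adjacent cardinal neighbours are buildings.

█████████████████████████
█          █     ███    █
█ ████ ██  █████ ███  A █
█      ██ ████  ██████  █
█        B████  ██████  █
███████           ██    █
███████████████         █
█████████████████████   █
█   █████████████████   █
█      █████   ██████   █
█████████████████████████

Finding the shortest path from A to B:
Movement: 8-directional
Path length: 15 steps
Directions: down → down → down-left → left → down-left → left → left → left → left → up-left → left → left → left → left → up-left

Solution:

█████████████████████████
█          █     ███    █
█ ████ ██  █████ ███  A █
█      ██ ████  ██████↓ █
█        B████  ██████↙ █
███████   ↖←←←←   ██↙←  █
███████████████↖←←←←    █
█████████████████████   █
█   █████████████████   █
█      █████   ██████   █
█████████████████████████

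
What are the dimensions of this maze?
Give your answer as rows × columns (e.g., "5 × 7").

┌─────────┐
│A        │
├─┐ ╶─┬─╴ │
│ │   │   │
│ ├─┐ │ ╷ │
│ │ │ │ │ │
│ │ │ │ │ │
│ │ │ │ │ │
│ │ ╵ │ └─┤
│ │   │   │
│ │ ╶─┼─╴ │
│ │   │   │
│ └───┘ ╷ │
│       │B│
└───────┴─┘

Counting the maze dimensions:
Rows (vertical): 7
Columns (horizontal): 5
Dimensions: 7 × 5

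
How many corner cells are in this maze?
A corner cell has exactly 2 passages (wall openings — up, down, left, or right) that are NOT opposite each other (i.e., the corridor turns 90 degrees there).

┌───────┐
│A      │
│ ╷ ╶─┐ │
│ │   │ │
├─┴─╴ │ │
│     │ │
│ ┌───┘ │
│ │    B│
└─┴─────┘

Counting corner cells (2 non-opposite passages):
Total corners: 7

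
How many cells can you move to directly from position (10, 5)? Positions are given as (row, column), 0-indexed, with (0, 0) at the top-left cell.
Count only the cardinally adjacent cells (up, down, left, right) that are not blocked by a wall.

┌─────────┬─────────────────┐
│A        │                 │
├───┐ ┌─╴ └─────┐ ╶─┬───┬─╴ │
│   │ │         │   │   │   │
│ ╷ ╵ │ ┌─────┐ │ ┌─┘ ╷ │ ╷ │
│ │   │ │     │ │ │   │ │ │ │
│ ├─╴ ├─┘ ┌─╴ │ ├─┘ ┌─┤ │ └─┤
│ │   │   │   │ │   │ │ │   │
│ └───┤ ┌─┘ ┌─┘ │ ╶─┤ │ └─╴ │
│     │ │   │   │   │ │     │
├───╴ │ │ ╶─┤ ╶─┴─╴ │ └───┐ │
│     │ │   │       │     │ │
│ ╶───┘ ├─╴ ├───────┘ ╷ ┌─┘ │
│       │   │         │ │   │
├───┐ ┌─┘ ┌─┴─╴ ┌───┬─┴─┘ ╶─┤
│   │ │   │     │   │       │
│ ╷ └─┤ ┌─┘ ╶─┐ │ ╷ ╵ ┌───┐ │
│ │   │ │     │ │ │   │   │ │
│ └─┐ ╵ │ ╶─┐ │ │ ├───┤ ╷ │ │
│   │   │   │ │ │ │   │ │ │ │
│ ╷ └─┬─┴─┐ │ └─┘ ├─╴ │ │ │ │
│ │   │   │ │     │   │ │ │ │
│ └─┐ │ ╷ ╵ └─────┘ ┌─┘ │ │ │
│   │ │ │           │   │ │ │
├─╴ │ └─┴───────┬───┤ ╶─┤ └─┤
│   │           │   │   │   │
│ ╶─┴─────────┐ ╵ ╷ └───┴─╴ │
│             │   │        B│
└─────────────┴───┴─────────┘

Checking passable neighbors of (10, 5):
Neighbors: (9, 5), (11, 5)
Count: 2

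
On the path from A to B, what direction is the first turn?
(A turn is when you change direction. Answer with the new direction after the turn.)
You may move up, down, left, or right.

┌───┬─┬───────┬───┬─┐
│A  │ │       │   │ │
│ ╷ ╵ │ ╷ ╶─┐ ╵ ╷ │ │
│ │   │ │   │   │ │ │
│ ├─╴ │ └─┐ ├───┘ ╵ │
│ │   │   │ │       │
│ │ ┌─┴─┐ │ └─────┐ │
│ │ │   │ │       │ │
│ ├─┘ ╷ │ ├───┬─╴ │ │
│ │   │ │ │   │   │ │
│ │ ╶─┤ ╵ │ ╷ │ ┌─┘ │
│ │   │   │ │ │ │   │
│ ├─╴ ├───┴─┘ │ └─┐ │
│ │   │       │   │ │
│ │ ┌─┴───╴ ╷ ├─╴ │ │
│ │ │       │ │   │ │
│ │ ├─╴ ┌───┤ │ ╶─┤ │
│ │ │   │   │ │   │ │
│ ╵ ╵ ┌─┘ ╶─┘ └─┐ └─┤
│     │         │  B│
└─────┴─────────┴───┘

Directions: down, down, down, down, down, down, down, down, down, right, up, up, up, right, up, left, up, right, up, right, down, down, right, up, up, up, left, up, up, right, down, right, down, down, right, right, right, down, left, down, down, right, down, left, down, right, down, right
First turn direction: right

Solution:

┌───┬─┬───────┬───┬─┐
│A  │ │↱ ↓    │   │ │
│ ╷ ╵ │ ╷ ╶─┐ ╵ ╷ │ │
│↓│   │↑│↳ ↓│   │ │ │
│ ├─╴ │ └─┐ ├───┘ ╵ │
│↓│   │↑ ↰│↓│       │
│ │ ┌─┴─┐ │ └─────┐ │
│↓│ │↱ ↓│↑│↳ → → ↓│ │
│ ├─┘ ╷ │ ├───┬─╴ │ │
│↓│↱ ↑│↓│↑│   │↓ ↲│ │
│ │ ╶─┤ ╵ │ ╷ │ ┌─┘ │
│↓│↑ ↰│↳ ↑│ │ │↓│   │
│ ├─╴ ├───┴─┘ │ └─┐ │
│↓│↱ ↑│       │↳ ↓│ │
│ │ ┌─┴───╴ ╷ ├─╴ │ │
│↓│↑│       │ │↓ ↲│ │
│ │ ├─╴ ┌───┤ │ ╶─┤ │
│↓│↑│   │   │ │↳ ↓│ │
│ ╵ ╵ ┌─┘ ╶─┘ └─┐ └─┤
│↳ ↑  │         │↳ B│
└─────┴─────────┴───┘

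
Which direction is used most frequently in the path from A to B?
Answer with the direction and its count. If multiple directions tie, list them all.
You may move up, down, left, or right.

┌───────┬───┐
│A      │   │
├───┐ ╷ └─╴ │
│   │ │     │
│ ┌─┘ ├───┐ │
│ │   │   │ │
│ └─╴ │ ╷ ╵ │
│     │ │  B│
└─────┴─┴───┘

Directions: right, right, right, down, right, right, down, down
Counts: {'right': 5, 'down': 3}
Most common: right (5 times)

Solution:

┌───────┬───┐
│A → → ↓│   │
├───┐ ╷ └─╴ │
│   │ │↳ → ↓│
│ ┌─┘ ├───┐ │
│ │   │   │↓│
│ └─╴ │ ╷ ╵ │
│     │ │  B│
└─────┴─┴───┘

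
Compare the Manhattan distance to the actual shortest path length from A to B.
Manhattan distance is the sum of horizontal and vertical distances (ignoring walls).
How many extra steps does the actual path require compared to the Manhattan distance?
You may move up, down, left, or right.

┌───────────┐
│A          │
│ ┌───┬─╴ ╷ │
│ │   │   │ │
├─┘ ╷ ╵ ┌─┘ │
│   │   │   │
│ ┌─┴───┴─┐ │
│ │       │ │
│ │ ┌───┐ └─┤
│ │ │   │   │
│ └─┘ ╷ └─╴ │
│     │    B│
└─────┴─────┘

Manhattan distance: |5 - 0| + |5 - 0| = 10
Actual path length: 22
Extra steps: 22 - 10 = 12

Solution:

┌───────────┐
│A → → → ↓  │
│ ┌───┬─╴ ╷ │
│ │↓ ↰│↓ ↲│ │
├─┘ ╷ ╵ ┌─┘ │
│↓ ↲│↑ ↲│   │
│ ┌─┴───┴─┐ │
│↓│       │ │
│ │ ┌───┐ └─┤
│↓│ │↱ ↓│   │
│ └─┘ ╷ └─╴ │
│↳ → ↑│↳ → B│
└─────┴─────┘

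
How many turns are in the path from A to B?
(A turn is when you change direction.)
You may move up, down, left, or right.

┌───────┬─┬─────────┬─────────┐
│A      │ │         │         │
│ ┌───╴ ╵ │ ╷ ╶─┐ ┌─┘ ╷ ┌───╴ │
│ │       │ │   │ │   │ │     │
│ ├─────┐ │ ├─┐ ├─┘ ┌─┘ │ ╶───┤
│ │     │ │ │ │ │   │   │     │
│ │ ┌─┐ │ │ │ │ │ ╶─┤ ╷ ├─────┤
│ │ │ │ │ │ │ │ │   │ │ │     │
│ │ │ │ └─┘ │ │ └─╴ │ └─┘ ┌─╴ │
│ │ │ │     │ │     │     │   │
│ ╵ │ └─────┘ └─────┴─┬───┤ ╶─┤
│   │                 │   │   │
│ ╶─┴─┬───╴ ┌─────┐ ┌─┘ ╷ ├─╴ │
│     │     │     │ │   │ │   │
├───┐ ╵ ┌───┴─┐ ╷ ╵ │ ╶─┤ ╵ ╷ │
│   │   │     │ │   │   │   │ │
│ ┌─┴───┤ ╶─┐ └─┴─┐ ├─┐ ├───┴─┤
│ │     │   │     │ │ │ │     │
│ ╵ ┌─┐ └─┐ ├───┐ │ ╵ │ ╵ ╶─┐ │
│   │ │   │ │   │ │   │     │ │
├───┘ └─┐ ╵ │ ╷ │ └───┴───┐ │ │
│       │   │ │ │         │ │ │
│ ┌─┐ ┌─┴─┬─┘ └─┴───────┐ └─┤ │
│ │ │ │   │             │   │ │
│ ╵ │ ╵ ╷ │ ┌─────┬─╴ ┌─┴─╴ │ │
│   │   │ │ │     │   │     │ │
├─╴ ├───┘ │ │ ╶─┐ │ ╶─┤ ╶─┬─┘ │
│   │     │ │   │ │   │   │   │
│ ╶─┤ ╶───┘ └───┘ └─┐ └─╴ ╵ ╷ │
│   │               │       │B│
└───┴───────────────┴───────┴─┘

Directions: down, down, down, down, down, right, up, up, up, right, right, down, down, right, right, up, up, up, up, right, down, right, down, down, down, right, right, up, left, up, right, up, right, up, right, down, down, left, down, down, right, right, up, right, right, down, left, down, right, down, left, down, left, up, up, left, down, left, down, right, down, down, right, up, right, right, down, down, down, down, down, down
Number of turns: 44

Solution:

┌───────┬─┬─────────┬─────────┐
│A      │ │↱ ↓      │↱ ↓      │
│ ┌───╴ ╵ │ ╷ ╶─┐ ┌─┘ ╷ ┌───╴ │
│↓│       │↑│↳ ↓│ │↱ ↑│↓│     │
│ ├─────┐ │ ├─┐ ├─┘ ┌─┘ │ ╶───┤
│↓│↱ → ↓│ │↑│ │↓│↱ ↑│↓ ↲│     │
│ │ ┌─┐ │ │ │ │ │ ╶─┤ ╷ ├─────┤
│↓│↑│ │↓│ │↑│ │↓│↑ ↰│↓│ │↱ → ↓│
│ │ │ │ └─┘ │ │ └─╴ │ └─┘ ┌─╴ │
│↓│↑│ │↳ → ↑│ │↳ → ↑│↳ → ↑│↓ ↲│
│ ╵ │ └─────┘ └─────┴─┬───┤ ╶─┤
│↳ ↑│                 │↓ ↰│↳ ↓│
│ ╶─┴─┬───╴ ┌─────┐ ┌─┘ ╷ ├─╴ │
│     │     │     │ │↓ ↲│↑│↓ ↲│
├───┐ ╵ ┌───┴─┐ ╷ ╵ │ ╶─┤ ╵ ╷ │
│   │   │     │ │   │↳ ↓│↑ ↲│ │
│ ┌─┴───┤ ╶─┐ └─┴─┐ ├─┐ ├───┴─┤
│ │     │   │     │ │ │↓│↱ → ↓│
│ ╵ ┌─┐ └─┐ ├───┐ │ ╵ │ ╵ ╶─┐ │
│   │ │   │ │   │ │   │↳ ↑  │↓│
├───┘ └─┐ ╵ │ ╷ │ └───┴───┐ │ │
│       │   │ │ │         │ │↓│
│ ┌─┐ ┌─┴─┬─┘ └─┴───────┐ └─┤ │
│ │ │ │   │             │   │↓│
│ ╵ │ ╵ ╷ │ ┌─────┬─╴ ┌─┴─╴ │ │
│   │   │ │ │     │   │     │↓│
├─╴ ├───┘ │ │ ╶─┐ │ ╶─┤ ╶─┬─┘ │
│   │     │ │   │ │   │   │  ↓│
│ ╶─┤ ╶───┘ └───┘ └─┐ └─╴ ╵ ╷ │
│   │               │       │B│
└───┴───────────────┴───────┴─┘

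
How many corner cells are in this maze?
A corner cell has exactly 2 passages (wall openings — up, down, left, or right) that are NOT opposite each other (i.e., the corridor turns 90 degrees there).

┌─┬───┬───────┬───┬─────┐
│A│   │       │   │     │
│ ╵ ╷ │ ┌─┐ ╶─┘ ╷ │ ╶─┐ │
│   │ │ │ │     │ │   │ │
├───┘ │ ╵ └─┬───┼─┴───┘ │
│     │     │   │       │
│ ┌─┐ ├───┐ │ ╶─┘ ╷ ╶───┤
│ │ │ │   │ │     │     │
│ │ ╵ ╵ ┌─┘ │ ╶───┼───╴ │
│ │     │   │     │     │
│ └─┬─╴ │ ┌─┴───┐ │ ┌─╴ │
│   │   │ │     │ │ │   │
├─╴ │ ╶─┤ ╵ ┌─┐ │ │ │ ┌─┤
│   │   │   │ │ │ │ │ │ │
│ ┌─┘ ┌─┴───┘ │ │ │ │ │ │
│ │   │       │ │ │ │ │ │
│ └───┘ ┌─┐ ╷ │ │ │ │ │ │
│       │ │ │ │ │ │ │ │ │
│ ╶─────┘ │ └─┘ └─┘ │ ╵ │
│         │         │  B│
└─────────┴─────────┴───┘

Counting corner cells (2 non-opposite passages):
Total corners: 49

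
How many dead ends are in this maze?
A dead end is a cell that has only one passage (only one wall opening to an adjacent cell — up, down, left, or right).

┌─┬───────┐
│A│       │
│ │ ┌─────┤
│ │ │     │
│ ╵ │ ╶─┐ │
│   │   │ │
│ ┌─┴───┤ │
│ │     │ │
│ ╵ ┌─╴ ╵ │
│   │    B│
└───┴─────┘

Checking each cell for number of passages:

Dead ends found at positions:
  (0, 0)
  (0, 4)
  (2, 3)
  (4, 2)
Total dead ends: 4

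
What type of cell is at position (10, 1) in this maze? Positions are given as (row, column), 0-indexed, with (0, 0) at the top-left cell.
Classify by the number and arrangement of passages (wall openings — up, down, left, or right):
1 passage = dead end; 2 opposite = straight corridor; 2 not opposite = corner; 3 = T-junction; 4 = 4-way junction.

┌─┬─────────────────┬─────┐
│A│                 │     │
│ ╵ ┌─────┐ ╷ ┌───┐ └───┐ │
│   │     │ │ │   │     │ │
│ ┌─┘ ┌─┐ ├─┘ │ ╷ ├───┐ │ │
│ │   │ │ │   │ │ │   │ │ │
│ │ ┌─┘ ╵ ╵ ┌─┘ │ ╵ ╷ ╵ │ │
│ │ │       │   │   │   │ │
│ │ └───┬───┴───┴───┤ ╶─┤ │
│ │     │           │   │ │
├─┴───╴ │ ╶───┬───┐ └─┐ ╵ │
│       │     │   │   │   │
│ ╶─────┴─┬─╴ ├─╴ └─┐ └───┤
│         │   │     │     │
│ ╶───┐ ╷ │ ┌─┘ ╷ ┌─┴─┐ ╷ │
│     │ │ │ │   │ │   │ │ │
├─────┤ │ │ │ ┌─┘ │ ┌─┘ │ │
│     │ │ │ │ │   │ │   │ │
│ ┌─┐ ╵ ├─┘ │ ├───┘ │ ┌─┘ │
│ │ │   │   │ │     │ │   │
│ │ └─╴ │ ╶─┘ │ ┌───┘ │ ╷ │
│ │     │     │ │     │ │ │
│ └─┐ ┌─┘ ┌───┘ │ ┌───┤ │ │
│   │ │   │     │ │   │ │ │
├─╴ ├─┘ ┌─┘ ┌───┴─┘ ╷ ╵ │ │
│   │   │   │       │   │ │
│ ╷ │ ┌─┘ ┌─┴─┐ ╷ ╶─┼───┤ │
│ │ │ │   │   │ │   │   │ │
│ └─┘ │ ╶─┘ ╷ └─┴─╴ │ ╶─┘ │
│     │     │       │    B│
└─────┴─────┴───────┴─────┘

Checking cell at (10, 1):
Number of passages: 2
Cell type: corner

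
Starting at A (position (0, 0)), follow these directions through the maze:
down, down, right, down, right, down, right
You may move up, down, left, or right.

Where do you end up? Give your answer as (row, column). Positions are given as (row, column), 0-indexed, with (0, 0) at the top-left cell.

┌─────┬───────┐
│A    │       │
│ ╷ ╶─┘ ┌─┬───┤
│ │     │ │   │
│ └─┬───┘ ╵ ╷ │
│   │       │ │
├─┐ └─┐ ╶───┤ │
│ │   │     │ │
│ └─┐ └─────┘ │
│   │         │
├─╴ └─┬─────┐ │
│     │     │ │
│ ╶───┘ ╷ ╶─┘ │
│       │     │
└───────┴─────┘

Following directions step by step:
Start: (0, 0)
  down: (0, 0) → (1, 0)
  down: (1, 0) → (2, 0)
  right: (2, 0) → (2, 1)
  down: (2, 1) → (3, 1)
  right: (3, 1) → (3, 2)
  down: (3, 2) → (4, 2)
  right: (4, 2) → (4, 3)
Final position: (4, 3)

Path taken:

┌─────┬───────┐
│A    │       │
│ ╷ ╶─┘ ┌─┬───┤
│↓│     │ │   │
│ └─┬───┘ ╵ ╷ │
│↳ ↓│       │ │
├─┐ └─┐ ╶───┤ │
│ │↳ ↓│     │ │
│ └─┐ └─────┘ │
│   │↳ B      │
├─╴ └─┬─────┐ │
│     │     │ │
│ ╶───┘ ╷ ╶─┘ │
│       │     │
└───────┴─────┘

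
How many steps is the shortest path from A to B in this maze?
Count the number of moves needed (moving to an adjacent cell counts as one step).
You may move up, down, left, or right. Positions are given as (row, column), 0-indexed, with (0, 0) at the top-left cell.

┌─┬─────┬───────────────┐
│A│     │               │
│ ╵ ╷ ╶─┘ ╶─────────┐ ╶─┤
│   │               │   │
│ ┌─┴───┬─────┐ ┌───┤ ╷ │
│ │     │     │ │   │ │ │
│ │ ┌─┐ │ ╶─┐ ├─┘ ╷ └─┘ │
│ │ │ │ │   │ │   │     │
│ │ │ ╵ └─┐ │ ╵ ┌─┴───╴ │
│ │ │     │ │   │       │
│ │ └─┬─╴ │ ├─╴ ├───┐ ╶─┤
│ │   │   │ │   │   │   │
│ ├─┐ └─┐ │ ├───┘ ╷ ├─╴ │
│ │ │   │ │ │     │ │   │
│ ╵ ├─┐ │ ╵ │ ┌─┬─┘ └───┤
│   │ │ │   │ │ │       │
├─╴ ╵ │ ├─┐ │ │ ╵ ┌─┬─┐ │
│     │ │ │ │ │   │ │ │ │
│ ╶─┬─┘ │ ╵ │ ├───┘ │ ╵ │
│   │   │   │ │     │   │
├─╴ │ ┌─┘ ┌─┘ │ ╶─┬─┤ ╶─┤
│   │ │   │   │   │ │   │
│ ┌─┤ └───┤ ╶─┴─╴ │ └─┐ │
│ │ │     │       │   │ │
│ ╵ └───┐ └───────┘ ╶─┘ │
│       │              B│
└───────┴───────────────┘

Using BFS to find shortest path:
Start: (0, 0), End: (12, 11)
Path found:
(0,0) → (1,0) → (1,1) → (0,1) → (0,2) → (1,2) → (1,3) → (1,4) → (0,4) → (0,5) → (0,6) → (0,7) → (0,8) → (0,9) → (0,10) → (1,10) → (1,11) → (2,11) → (3,11) → (3,10) → (3,9) → (2,9) → (2,8) → (3,8) → (3,7) → (4,7) → (4,6) → (3,6) → (2,6) → (2,5) → (2,4) → (3,4) → (3,5) → (4,5) → (5,5) → (6,5) → (7,5) → (7,4) → (6,4) → (5,4) → (4,4) → (4,3) → (3,3) → (2,3) → (2,2) → (2,1) → (3,1) → (4,1) → (5,1) → (5,2) → (6,2) → (6,3) → (7,3) → (8,3) → (9,3) → (9,2) → (10,2) → (11,2) → (11,3) → (11,4) → (12,4) → (12,5) → (12,6) → (12,7) → (12,8) → (12,9) → (12,10) → (12,11)
Number of steps: 67

Solution:

┌─┬─────┬───────────────┐
│A│↱ ↓  │↱ → → → → → ↓  │
│ ╵ ╷ ╶─┘ ╶─────────┐ ╶─┤
│↳ ↑│↳ → ↑          │↳ ↓│
│ ┌─┴───┬─────┐ ┌───┤ ╷ │
│ │↓ ← ↰│↓ ← ↰│ │↓ ↰│ │↓│
│ │ ┌─┐ │ ╶─┐ ├─┘ ╷ └─┘ │
│ │↓│ │↑│↳ ↓│↑│↓ ↲│↑ ← ↲│
│ │ │ ╵ └─┐ │ ╵ ┌─┴───╴ │
│ │↓│  ↑ ↰│↓│↑ ↲│       │
│ │ └─┬─╴ │ ├─╴ ├───┐ ╶─┤
│ │↳ ↓│  ↑│↓│   │   │   │
│ ├─┐ └─┐ │ ├───┘ ╷ ├─╴ │
│ │ │↳ ↓│↑│↓│     │ │   │
│ ╵ ├─┐ │ ╵ │ ┌─┬─┘ └───┤
│   │ │↓│↑ ↲│ │ │       │
├─╴ ╵ │ ├─┐ │ │ ╵ ┌─┬─┐ │
│     │↓│ │ │ │   │ │ │ │
│ ╶─┬─┘ │ ╵ │ ├───┘ │ ╵ │
│   │↓ ↲│   │ │     │   │
├─╴ │ ┌─┘ ┌─┘ │ ╶─┬─┤ ╶─┤
│   │↓│   │   │   │ │   │
│ ┌─┤ └───┤ ╶─┴─╴ │ └─┐ │
│ │ │↳ → ↓│       │   │ │
│ ╵ └───┐ └───────┘ ╶─┘ │
│       │↳ → → → → → → B│
└───────┴───────────────┘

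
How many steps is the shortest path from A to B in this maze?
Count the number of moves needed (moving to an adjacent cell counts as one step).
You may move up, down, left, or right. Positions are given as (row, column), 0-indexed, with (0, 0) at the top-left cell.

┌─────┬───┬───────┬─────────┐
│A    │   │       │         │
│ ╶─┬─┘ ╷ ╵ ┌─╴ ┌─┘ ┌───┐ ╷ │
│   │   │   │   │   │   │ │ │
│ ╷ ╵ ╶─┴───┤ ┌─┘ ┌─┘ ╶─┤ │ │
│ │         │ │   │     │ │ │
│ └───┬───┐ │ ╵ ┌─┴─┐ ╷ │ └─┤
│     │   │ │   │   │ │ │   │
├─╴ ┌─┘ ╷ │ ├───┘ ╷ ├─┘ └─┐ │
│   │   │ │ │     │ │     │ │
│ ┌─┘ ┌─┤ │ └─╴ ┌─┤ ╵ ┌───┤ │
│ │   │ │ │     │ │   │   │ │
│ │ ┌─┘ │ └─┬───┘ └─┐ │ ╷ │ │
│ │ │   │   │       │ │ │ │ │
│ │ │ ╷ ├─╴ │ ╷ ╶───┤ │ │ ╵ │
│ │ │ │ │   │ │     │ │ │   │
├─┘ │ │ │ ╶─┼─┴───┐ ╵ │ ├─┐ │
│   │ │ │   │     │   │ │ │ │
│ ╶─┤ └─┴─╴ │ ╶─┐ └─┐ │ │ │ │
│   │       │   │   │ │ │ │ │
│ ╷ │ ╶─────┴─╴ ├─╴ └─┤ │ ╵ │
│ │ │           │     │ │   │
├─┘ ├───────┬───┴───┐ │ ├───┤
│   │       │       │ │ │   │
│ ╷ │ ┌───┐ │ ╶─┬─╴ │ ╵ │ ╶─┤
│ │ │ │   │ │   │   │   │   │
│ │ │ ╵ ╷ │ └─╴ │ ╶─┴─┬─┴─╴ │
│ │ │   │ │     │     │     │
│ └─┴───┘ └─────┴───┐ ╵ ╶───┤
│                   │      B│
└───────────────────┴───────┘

Using BFS to find shortest path:
Start: (0, 0), End: (14, 13)
Path found:
(0,0) → (1,0) → (1,1) → (2,1) → (2,2) → (1,2) → (1,3) → (0,3) → (0,4) → (1,4) → (1,5) → (0,5) → (0,6) → (0,7) → (1,7) → (1,6) → (2,6) → (3,6) → (3,7) → (2,7) → (2,8) → (1,8) → (1,9) → (0,9) → (0,10) → (0,11) → (0,12) → (1,12) → (2,12) → (3,12) → (3,13) → (4,13) → (5,13) → (6,13) → (7,13) → (7,12) → (6,12) → (5,12) → (5,11) → (6,11) → (7,11) → (8,11) → (9,11) → (10,11) → (11,11) → (12,11) → (12,10) → (11,10) → (10,10) → (10,9) → (9,9) → (9,8) → (8,8) → (8,7) → (8,6) → (9,6) → (9,7) → (10,7) → (10,6) → (10,5) → (10,4) → (10,3) → (10,2) → (9,2) → (9,3) → (9,4) → (9,5) → (8,5) → (8,4) → (7,4) → (7,5) → (6,5) → (6,4) → (5,4) → (4,4) → (3,4) → (3,3) → (4,3) → (4,2) → (5,2) → (5,1) → (6,1) → (7,1) → (8,1) → (8,0) → (9,0) → (9,1) → (10,1) → (11,1) → (11,0) → (12,0) → (13,0) → (14,0) → (14,1) → (14,2) → (14,3) → (14,4) → (13,4) → (12,4) → (12,3) → (13,3) → (13,2) → (12,2) → (11,2) → (11,3) → (11,4) → (11,5) → (12,5) → (13,5) → (13,6) → (13,7) → (12,7) → (12,6) → (11,6) → (11,7) → (11,8) → (11,9) → (12,9) → (12,8) → (13,8) → (13,9) → (13,10) → (14,10) → (14,11) → (14,12) → (14,13)
Number of steps: 125

Solution:

┌─────┬───┬───────┬─────────┐
│A    │↱ ↓│↱ → ↓  │↱ → → ↓  │
│ ╶─┬─┘ ╷ ╵ ┌─╴ ┌─┘ ┌───┐ ╷ │
│↳ ↓│↱ ↑│↳ ↑│↓ ↲│↱ ↑│   │↓│ │
│ ╷ ╵ ╶─┴───┤ ┌─┘ ┌─┘ ╶─┤ │ │
│ │↳ ↑      │↓│↱ ↑│     │↓│ │
│ └───┬───┐ │ ╵ ┌─┴─┐ ╷ │ └─┤
│     │↓ ↰│ │↳ ↑│   │ │ │↳ ↓│
├─╴ ┌─┘ ╷ │ ├───┘ ╷ ├─┘ └─┐ │
│   │↓ ↲│↑│ │     │ │     │↓│
│ ┌─┘ ┌─┤ │ └─╴ ┌─┤ ╵ ┌───┤ │
│ │↓ ↲│ │↑│     │ │   │↓ ↰│↓│
│ │ ┌─┘ │ └─┬───┘ └─┐ │ ╷ │ │
│ │↓│   │↑ ↰│       │ │↓│↑│↓│
│ │ │ ╷ ├─╴ │ ╷ ╶───┤ │ │ ╵ │
│ │↓│ │ │↱ ↑│ │     │ │↓│↑ ↲│
├─┘ │ │ │ ╶─┼─┴───┐ ╵ │ ├─┐ │
│↓ ↲│ │ │↑ ↰│↓ ← ↰│   │↓│ │ │
│ ╶─┤ └─┴─╴ │ ╶─┐ └─┐ │ │ │ │
│↳ ↓│↱ → → ↑│↳ ↓│↑ ↰│ │↓│ │ │
│ ╷ │ ╶─────┴─╴ ├─╴ └─┤ │ ╵ │
│ │↓│↑ ← ← ← ← ↲│  ↑ ↰│↓│   │
├─┘ ├───────┬───┴───┐ │ ├───┤
│↓ ↲│↱ → → ↓│↱ → → ↓│↑│↓│   │
│ ╷ │ ┌───┐ │ ╶─┬─╴ │ ╵ │ ╶─┤
│↓│ │↑│↓ ↰│↓│↑ ↰│↓ ↲│↑ ↲│   │
│ │ │ ╵ ╷ │ └─╴ │ ╶─┴─┬─┴─╴ │
│↓│ │↑ ↲│↑│↳ → ↑│↳ → ↓│     │
│ └─┴───┘ └─────┴───┐ ╵ ╶───┤
│↳ → → → ↑          │↳ → → B│
└───────────────────┴───────┘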